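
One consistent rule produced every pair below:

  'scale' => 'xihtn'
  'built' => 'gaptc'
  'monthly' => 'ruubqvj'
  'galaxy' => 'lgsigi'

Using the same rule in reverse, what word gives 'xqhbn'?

The shift increases by 1 at each position, starting from +5: 5, 6, 7, ….
Decoding xqhbn: x−5=s, q−6=k, h−7=a, b−8=t, n−9=e.

skate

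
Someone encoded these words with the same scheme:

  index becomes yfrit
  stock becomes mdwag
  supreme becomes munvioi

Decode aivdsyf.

i(8)→y(24) and n(13)→f(5) fit y≡17x+18 (mod 26); the inverse of 17 mod 26 is 23. This is an affine cipher: with a=0,…,z=25, each position x becomes (17x+18) mod 26.
Reversing it on aivdsyf: a(0)→23·(0−18)≡2=c; i(8)→23·(8−18)≡4=e; v(21)→23·(21−18)≡17=r; d(3)→23·(3−18)≡19=t; s(18)→23·(18−18)≡0=a; y(24)→23·(24−18)≡8=i; f(5)→23·(5−18)≡13=n (all mod 26).

certain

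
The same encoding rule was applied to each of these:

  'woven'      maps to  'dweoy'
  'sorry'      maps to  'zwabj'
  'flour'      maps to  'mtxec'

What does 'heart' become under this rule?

omjbe

In woven: w→d is +7, o→w is +8, v→e is +9, e→o is +10 — the shift increases by 1 each position. The shift increases by 1 at each position, starting from +7: 7, 8, 9, ….
Applying it to heart: h+7=o, e+8=m, a+9=j, r+10=b, t+11=e.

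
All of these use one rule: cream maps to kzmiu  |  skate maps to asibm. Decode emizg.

Compare letters: c→k is +8, r→z is +8, e→m is +8 — a constant shift. Every letter moves 8 places later in the alphabet, wrapping around z→a.
Reversing it on emizg: e−8=w, m−8=e, i−8=a, z−8=r, g−8=y.

weary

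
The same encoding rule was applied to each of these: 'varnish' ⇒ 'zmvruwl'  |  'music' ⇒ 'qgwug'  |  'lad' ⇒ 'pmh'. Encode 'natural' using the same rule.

rmxgvmp

The shift depends on letter class: consonant v→z is +4, but vowel a→m is +12. Vowels shift forward by 12 and consonants shift forward by 4.
Applying it to natural: n(cons)+4=r, a(vowel)+12=m, t(cons)+4=x, u(vowel)+12=g, r(cons)+4=v, a(vowel)+12=m, l(cons)+4=p.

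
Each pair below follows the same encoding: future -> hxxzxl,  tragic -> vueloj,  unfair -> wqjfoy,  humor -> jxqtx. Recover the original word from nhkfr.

legal

In future: f→h is +2, u→x is +3, t→x is +4, u→z is +5 — the shift increases by 1 each position. Letter i (0-indexed) is shifted by i+2, so successive shifts are 2, 3, 4, ….
Decoding nhkfr: n−2=l, h−3=e, k−4=g, f−5=a, r−6=l.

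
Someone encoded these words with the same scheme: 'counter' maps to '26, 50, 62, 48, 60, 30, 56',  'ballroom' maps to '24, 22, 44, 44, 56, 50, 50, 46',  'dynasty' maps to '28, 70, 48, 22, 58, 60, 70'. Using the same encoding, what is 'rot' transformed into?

56, 50, 60

c(#3)→26 and o(#15)→50: differences scale by 2, so n = 2·pos + 20. With a=1..z=26, the number is 2·pos + 20.
For rot: r=18→56, o=15→50, t=20→60.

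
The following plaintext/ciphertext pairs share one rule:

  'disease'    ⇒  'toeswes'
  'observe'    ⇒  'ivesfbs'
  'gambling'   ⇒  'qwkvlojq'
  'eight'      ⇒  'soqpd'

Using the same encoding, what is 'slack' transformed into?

d(3)→t(19) and i(8)→o(14) fit y≡25x+22 (mod 26); the inverse of 25 mod 26 is 25. Treating letters as 0–25, the rule is x ↦ 25x + 22 (mod 26).
Applying it to slack: s(18)→25·18+22≡4=e; l(11)→25·11+22≡11=l; a(0)→25·0+22≡22=w; c(2)→25·2+22≡20=u; k(10)→25·10+22≡12=m (all mod 26).

elwum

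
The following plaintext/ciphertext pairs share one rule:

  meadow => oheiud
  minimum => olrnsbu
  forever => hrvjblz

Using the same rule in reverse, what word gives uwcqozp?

stylish

In meadow: m→o is +2, e→h is +3, a→e is +4, d→i is +5 — the shift increases by 1 each position. Letter i (0-indexed) is shifted by i+2, so successive shifts are 2, 3, 4, ….
Undoing it on uwcqozp: u−2=s, w−3=t, c−4=y, q−5=l, o−6=i, z−7=s, p−8=h.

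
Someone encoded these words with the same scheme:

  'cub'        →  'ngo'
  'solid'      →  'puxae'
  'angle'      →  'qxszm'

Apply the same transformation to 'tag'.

Two steps: reverse the string, then apply a Caesar shift of +12.
On tag: reverse → gat; then shift: g+12=s, a+12=m, t+12=f.

smf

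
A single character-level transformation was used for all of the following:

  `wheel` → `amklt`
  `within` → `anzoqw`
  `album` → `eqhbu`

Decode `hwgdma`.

drawer

In wheel: w→a is +4, h→m is +5, e→k is +6, e→l is +7 — the shift increases by 1 each position. Each letter shifts forward by (position + 4), i.e. 4, 5, 6, … — the shift grows by one for each successive letter.
Decoding hwgdma: h−4=d, w−5=r, g−6=a, d−7=w, m−8=e, a−9=r.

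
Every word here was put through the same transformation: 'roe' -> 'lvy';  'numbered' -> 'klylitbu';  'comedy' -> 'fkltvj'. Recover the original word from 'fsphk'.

Read the word backwards and shift each letter +7.
Decoding fsphk: shift back: f−7=y, s−7=l, p−7=i, h−7=a, k−7=d → yliad; then reverse → daily.

daily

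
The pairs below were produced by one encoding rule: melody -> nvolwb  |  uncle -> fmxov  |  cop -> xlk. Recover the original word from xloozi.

collar

Each pair mirrors across the alphabet (m↔n, e↔v, l↔o): positions sum to 25. Each letter is replaced by its mirror in the alphabet: a↔z, b↔y, c↔x, and so on (the Atbash cipher).
Decoding xloozi: x↔c, l↔o, o↔l, o↔l, z↔a, i↔r.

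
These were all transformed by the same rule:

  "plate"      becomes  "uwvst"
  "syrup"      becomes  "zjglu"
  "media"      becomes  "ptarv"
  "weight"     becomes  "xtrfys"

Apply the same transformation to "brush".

oglzy

This is an affine cipher: with a=0,…,z=25, each position x becomes (19x+21) mod 26.
For brush: b(1)→19·1+21≡14=o; r(17)→19·17+21≡6=g; u(20)→19·20+21≡11=l; s(18)→19·18+21≡25=z; h(7)→19·7+21≡24=y (all mod 26).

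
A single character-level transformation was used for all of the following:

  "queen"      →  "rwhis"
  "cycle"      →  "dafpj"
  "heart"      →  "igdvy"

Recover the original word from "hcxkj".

In queen: q→r is +1, u→w is +2, e→h is +3, e→i is +4 — the shift increases by 1 each position. The shift increases by 1 at each position, starting from +1: 1, 2, 3, ….
Undoing it on hcxkj: h−1=g, c−2=a, x−3=u, k−4=g, j−5=e.

gauge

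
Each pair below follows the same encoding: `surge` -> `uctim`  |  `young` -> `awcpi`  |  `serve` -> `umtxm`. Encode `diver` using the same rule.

fqxmt

Vowels shift forward by 8 and consonants shift forward by 2.
On diver: d(cons)+2=f, i(vowel)+8=q, v(cons)+2=x, e(vowel)+8=m, r(cons)+2=t.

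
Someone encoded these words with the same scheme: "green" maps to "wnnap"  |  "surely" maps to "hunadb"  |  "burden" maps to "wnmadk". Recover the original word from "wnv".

men

Read the word backwards and shift each letter +9.
Decoding wnv: shift back: w−9=n, n−9=e, v−9=m → nem; then reverse → men.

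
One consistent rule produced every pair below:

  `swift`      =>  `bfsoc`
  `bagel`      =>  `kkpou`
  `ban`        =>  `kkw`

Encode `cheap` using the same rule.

lqoky

The shift depends on letter class: consonant s→b is +9, but vowel i→s is +10. Two shifts are in play — +10 for a/e/i/o/u, +9 for every other letter.
For cheap: c(cons)+9=l, h(cons)+9=q, e(vowel)+10=o, a(vowel)+10=k, p(cons)+9=y.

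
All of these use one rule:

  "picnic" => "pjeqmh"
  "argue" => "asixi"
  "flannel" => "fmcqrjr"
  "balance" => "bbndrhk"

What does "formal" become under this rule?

fptpeq

In picnic: p→p is +0, i→j is +1, c→e is +2, n→q is +3 — the shift increases by 1 each position. The shift increases by 1 at each position, starting from +0: 0, 1, 2, ….
On formal: f+0=f, o+1=p, r+2=t, m+3=p, a+4=e, l+5=q.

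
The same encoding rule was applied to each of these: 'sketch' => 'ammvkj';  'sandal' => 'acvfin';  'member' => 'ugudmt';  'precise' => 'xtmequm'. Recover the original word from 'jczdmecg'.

barbecue

Shifts by position in sketch: pos 0: s→a (+8), pos 1: k→m (+2), pos 2: e→m (+8), pos 3: t→v (+2) — repeating every 2. It's a Vigenère-style cipher with numeric key [8,2]: position i shifts by key[i mod 2].
Undoing it on jczdmecg: j−8=b, c−2=a, z−8=r, d−2=b, m−8=e, e−2=c, c−8=u, g−2=e.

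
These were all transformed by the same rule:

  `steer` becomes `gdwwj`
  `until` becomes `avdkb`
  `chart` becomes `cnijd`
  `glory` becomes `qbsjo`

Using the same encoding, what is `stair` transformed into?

s(18)→g(6) and t(19)→d(3) fit y≡23x+8 (mod 26); the inverse of 23 mod 26 is 17. Treating letters as 0–25, the rule is x ↦ 23x + 8 (mod 26).
On stair: s(18)→23·18+8≡6=g; t(19)→23·19+8≡3=d; a(0)→23·0+8≡8=i; i(8)→23·8+8≡10=k; r(17)→23·17+8≡9=j (all mod 26).

gdikj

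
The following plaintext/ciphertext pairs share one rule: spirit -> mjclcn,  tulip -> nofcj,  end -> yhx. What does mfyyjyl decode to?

sleeper

It's a constant shift of +20 (ROT20).
Reversing it on mfyyjyl: m−20=s, f−20=l, y−20=e, y−20=e, j−20=p, y−20=e, l−20=r.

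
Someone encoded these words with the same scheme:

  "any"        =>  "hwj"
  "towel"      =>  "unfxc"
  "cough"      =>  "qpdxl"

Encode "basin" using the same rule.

wrbjk

The output letters match the input read backwards, each shifted +9: any reversed is yna. Two steps: reverse the string, then apply a Caesar shift of +9.
For basin: reverse → nisab; then shift: n+9=w, i+9=r, s+9=b, a+9=j, b+9=k.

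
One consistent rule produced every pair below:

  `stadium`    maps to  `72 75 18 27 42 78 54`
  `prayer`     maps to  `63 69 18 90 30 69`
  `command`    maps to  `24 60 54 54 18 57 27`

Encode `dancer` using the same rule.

27 18 57 24 30 69

With a=1..z=26, the number is 3·pos + 15.
On dancer: d=4→27, a=1→18, n=14→57, c=3→24, e=5→30, r=18→69.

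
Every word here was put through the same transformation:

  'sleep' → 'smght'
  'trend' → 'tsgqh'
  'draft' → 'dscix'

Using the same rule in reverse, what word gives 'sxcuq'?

swarm

In sleep: s→s is +0, l→m is +1, e→g is +2, e→h is +3 — the shift increases by 1 each position. The shift increases by 1 at each position, starting from +0: 0, 1, 2, ….
Decoding sxcuq: s−0=s, x−1=w, c−2=a, u−3=r, q−4=m.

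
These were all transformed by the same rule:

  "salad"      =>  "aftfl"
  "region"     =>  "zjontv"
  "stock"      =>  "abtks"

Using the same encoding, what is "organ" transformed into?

The shift depends on letter class: consonant s→a is +8, but vowel a→f is +5. Two shifts are in play — +5 for a/e/i/o/u, +8 for every other letter.
On organ: o(vowel)+5=t, r(cons)+8=z, g(cons)+8=o, a(vowel)+5=f, n(cons)+8=v.

tzofv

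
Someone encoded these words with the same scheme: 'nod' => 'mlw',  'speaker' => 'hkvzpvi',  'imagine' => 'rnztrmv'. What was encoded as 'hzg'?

sat

Each pair mirrors across the alphabet (n↔m, o↔l, d↔w): positions sum to 25. Letters are reflected about the middle of the alphabet (position → 25−position): Atbash.
Decoding hzg: h↔s, z↔a, g↔t.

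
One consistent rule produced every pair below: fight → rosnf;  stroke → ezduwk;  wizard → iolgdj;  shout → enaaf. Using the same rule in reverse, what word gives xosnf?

It's a Vigenère-style cipher with numeric key [12,6]: position i shifts by key[i mod 2].
Undoing it on xosnf: x−12=l, o−6=i, s−12=g, n−6=h, f−12=t.

light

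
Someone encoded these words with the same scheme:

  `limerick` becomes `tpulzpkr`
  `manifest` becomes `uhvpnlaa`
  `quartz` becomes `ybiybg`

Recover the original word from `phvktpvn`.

The shifts repeat in a cycle of length 2: positions 0,1,… shift by +8, +7, then the pattern repeats.
Undoing it on phvktpvn: p−8=h, h−7=a, v−8=n, k−7=d, t−8=l, p−7=i, v−8=n, n−7=g.

handling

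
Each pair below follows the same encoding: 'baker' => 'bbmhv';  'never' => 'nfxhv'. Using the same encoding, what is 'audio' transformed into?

In baker: b→b is +0, a→b is +1, k→m is +2, e→h is +3 — the shift increases by 1 each position. Each letter shifts forward by its position index (0, 1, 2, …) — the shift grows by one for each successive letter.
Applying it to audio: a+0=a, u+1=v, d+2=f, i+3=l, o+4=s.

avfls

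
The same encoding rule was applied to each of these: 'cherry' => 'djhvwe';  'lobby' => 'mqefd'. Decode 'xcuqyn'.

warmth

Each letter shifts forward by (position + 1), i.e. 1, 2, 3, … — the shift grows by one for each successive letter.
Undoing it on xcuqyn: x−1=w, c−2=a, u−3=r, q−4=m, y−5=t, n−6=h.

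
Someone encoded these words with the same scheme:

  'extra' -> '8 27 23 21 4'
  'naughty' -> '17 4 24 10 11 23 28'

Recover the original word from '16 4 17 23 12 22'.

mantis

The number is (letter's place in the alphabet, a=1) + 3.
Decoding 16 4 17 23 12 22: 16→(16−3)÷1=13=m, 4→(4−3)÷1=1=a, 17→(17−3)÷1=14=n, 23→(23−3)÷1=20=t, 12→(12−3)÷1=9=i, 22→(22−3)÷1=19=s.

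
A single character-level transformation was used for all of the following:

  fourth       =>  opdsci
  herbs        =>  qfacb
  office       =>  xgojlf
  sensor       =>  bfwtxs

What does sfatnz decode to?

The shifts repeat in a cycle of length 2: positions 0,1,… shift by +9, +1, then the pattern repeats.
Decoding sfatnz: s−9=j, f−1=e, a−9=r, t−1=s, n−9=e, z−1=y.

jersey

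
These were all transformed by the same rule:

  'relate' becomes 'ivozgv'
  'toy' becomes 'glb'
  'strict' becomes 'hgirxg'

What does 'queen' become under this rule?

jfvvm

Each pair mirrors across the alphabet (r↔i, e↔v, l↔o): positions sum to 25. This is the alphabet-reversal cipher (Atbash): a becomes z, b becomes y, etc.
Applying it to queen: q↔j, u↔f, e↔v, e↔v, n↔m.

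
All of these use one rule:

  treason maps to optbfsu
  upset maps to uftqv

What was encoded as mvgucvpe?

doubtful

The output letters match the input read backwards, each shifted +1: treason reversed is nosaert. The word is reversed, then every letter is shifted forward by 1.
Undoing it on mvgucvpe: shift back: m−1=l, v−1=u, g−1=f, u−1=t, c−1=b, v−1=u, p−1=o, e−1=d → luftbuod; then reverse → doubtful.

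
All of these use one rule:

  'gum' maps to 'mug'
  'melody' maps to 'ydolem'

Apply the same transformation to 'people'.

elpoep

The output letters match the input read backwards: gum reversed is mug. It's just the letters in reverse order.
Applying it to people: reverse → elpoep.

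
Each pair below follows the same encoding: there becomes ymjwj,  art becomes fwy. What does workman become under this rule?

Compare letters: t→y is +5, h→m is +5, e→j is +5 — a constant shift. This is a Caesar cipher with shift 5.
For workman: w+5=b, o+5=t, r+5=w, k+5=p, m+5=r, a+5=f, n+5=s.

btwprfs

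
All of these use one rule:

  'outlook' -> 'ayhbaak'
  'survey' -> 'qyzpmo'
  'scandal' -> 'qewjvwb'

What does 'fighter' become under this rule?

dculhmz

Treating letters as 0–25, the rule is x ↦ 17x + 22 (mod 26).
Applying it to fighter: f(5)→17·5+22≡3=d; i(8)→17·8+22≡2=c; g(6)→17·6+22≡20=u; h(7)→17·7+22≡11=l; t(19)→17·19+22≡7=h; e(4)→17·4+22≡12=m; r(17)→17·17+22≡25=z (all mod 26).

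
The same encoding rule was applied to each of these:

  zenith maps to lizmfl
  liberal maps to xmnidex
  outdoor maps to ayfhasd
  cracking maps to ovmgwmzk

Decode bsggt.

Shifts by position in zenith: pos 0: z→l (+12), pos 1: e→i (+4), pos 2: n→z (+12), pos 3: i→m (+4) — repeating every 2. The shifts repeat in a cycle of length 2: positions 0,1,… shift by +12, +4, then the pattern repeats.
Reversing it on bsggt: b−12=p, s−4=o, g−12=u, g−4=c, t−12=h.

pouch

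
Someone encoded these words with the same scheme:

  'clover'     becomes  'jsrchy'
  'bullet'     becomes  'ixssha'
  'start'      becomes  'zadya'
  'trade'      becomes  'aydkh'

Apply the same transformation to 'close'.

jsrzh

The shift depends on letter class: consonant c→j is +7, but vowel o→r is +3. Vowels shift forward by 3 and consonants shift forward by 7.
For close: c(cons)+7=j, l(cons)+7=s, o(vowel)+3=r, s(cons)+7=z, e(vowel)+3=h.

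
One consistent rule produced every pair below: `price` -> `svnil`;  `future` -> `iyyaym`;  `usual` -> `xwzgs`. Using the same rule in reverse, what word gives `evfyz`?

brass

In price: p→s is +3, r→v is +4, i→n is +5, c→i is +6 — the shift increases by 1 each position. Letter i (0-indexed) is shifted by i+3, so successive shifts are 3, 4, 5, ….
Undoing it on evfyz: e−3=b, v−4=r, f−5=a, y−6=s, z−7=s.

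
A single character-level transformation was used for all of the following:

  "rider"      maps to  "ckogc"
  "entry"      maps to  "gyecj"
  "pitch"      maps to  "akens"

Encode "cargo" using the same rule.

The shift depends on letter class: consonant r→c is +11, but vowel i→k is +2. Two shifts are in play — +2 for a/e/i/o/u, +11 for every other letter.
For cargo: c(cons)+11=n, a(vowel)+2=c, r(cons)+11=c, g(cons)+11=r, o(vowel)+2=q.

nccrq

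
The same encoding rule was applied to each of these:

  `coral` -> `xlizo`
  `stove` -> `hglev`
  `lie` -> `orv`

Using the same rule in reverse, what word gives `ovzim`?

learn

Each pair mirrors across the alphabet (c↔x, o↔l, r↔i): positions sum to 25. Letters are reflected about the middle of the alphabet (position → 25−position): Atbash.
Decoding ovzim: o↔l, v↔e, z↔a, i↔r, m↔n.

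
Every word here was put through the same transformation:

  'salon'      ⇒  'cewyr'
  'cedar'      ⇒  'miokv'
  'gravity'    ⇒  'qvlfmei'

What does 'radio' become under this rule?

The shifts repeat in a cycle of length 3: positions 0,1,… shift by +10, +4, +11, then the pattern repeats.
On radio: r+10=b, a+4=e, d+11=o, i+10=s, o+4=s.

beoss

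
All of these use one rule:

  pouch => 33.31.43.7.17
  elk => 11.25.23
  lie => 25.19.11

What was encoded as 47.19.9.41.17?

width

With a=1..z=26, the number is 2·pos + 1.
Reversing it on 47.19.9.41.17: 47→(47−1)÷2=23=w, 19→(19−1)÷2=9=i, 9→(9−1)÷2=4=d, 41→(41−1)÷2=20=t, 17→(17−1)÷2=8=h.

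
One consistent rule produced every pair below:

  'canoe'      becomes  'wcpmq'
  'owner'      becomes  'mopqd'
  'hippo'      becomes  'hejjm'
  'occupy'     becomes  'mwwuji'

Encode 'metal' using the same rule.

sqxcv

c(2)→w(22) and a(0)→c(2) fit y≡23x+2 (mod 26); the inverse of 23 mod 26 is 17. This is an affine cipher: with a=0,…,z=25, each position x becomes (23x+2) mod 26.
For metal: m(12)→23·12+2≡18=s; e(4)→23·4+2≡16=q; t(19)→23·19+2≡23=x; a(0)→23·0+2≡2=c; l(11)→23·11+2≡21=v (all mod 26).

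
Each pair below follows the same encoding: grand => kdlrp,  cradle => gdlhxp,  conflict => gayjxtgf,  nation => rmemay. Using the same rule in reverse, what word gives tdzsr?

Shifts by position in grand: pos 0: g→k (+4), pos 1: r→d (+12), pos 2: a→l (+11), pos 3: n→r (+4), pos 4: d→p (+12) — repeating every 3. A repeating key of period 3 is used — shifts +4, +12, +11 over and over.
Reversing it on tdzsr: t−4=p, d−12=r, z−11=o, s−4=o, r−12=f.

proof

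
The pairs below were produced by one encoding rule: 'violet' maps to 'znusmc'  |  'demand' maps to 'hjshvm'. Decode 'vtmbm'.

rogue

Each letter shifts forward by (position + 4), i.e. 4, 5, 6, … — the shift grows by one for each successive letter.
Reversing it on vtmbm: v−4=r, t−5=o, m−6=g, b−7=u, m−8=e.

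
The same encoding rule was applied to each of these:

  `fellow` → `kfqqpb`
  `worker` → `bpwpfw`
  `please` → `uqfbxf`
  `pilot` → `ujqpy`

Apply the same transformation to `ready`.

wfbid

The shift depends on letter class: consonant f→k is +5, but vowel e→f is +1. Two shifts are in play — +1 for a/e/i/o/u, +5 for every other letter.
For ready: r(cons)+5=w, e(vowel)+1=f, a(vowel)+1=b, d(cons)+5=i, y(cons)+5=d.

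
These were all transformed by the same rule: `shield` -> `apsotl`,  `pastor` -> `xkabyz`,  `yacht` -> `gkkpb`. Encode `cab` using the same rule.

kkj

The shift depends on letter class: consonant s→a is +8, but vowel i→s is +10. Vowels shift forward by 10 and consonants shift forward by 8.
For cab: c(cons)+8=k, a(vowel)+10=k, b(cons)+8=j.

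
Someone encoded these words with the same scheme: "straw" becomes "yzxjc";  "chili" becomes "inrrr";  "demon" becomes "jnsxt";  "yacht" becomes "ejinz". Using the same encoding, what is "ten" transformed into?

znt

The rule splits by letter class: vowels +9, consonants +6.
On ten: t(cons)+6=z, e(vowel)+9=n, n(cons)+6=t.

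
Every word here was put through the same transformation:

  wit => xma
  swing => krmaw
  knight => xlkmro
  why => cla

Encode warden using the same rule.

The output letters match the input read backwards, each shifted +4: wit reversed is tiw. Read the word backwards and shift each letter +4.
For warden: reverse → nedraw; then shift: n+4=r, e+4=i, d+4=h, r+4=v, a+4=e, w+4=a.

rihvea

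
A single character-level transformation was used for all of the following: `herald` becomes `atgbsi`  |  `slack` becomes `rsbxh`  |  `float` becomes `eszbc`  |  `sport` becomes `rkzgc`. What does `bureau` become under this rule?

h(7)→a(0) and e(4)→t(19) fit y≡11x+1 (mod 26); the inverse of 11 mod 26 is 19. Treating letters as 0–25, the rule is x ↦ 11x + 1 (mod 26).
On bureau: b(1)→11·1+1≡12=m; u(20)→11·20+1≡13=n; r(17)→11·17+1≡6=g; e(4)→11·4+1≡19=t; a(0)→11·0+1≡1=b; u(20)→11·20+1≡13=n (all mod 26).

mngtbn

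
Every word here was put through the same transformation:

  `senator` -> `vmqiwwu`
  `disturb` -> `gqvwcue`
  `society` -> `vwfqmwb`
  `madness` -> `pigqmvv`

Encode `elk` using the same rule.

mon

The rule splits by letter class: vowels +8, consonants +3.
On elk: e(vowel)+8=m, l(cons)+3=o, k(cons)+3=n.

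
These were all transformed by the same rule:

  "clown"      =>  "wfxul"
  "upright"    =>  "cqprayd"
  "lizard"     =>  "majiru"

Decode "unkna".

The output letters match the input read backwards, each shifted +9: clown reversed is nwolc. Two steps: reverse the string, then apply a Caesar shift of +9.
Reversing it on unkna: shift back: u−9=l, n−9=e, k−9=b, n−9=e, a−9=r → leber; then reverse → rebel.

rebel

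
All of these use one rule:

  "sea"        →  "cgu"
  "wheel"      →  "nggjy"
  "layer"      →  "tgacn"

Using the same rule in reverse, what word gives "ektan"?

lyric

The output letters match the input read backwards, each shifted +2: sea reversed is aes. Read the word backwards and shift each letter +2.
Reversing it on ektan: shift back: e−2=c, k−2=i, t−2=r, a−2=y, n−2=l → ciryl; then reverse → lyric.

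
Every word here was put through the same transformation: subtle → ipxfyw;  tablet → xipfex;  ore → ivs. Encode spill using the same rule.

ppmtw

The word is reversed, then every letter is shifted forward by 4.
On spill: reverse → llips; then shift: l+4=p, l+4=p, i+4=m, p+4=t, s+4=w.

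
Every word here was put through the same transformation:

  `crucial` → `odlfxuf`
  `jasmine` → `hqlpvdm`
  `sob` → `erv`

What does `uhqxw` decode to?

tuner

The output letters match the input read backwards, each shifted +3: crucial reversed is laicurc. The word is reversed, then every letter is shifted forward by 3.
Undoing it on uhqxw: shift back: u−3=r, h−3=e, q−3=n, x−3=u, w−3=t → renut; then reverse → tuner.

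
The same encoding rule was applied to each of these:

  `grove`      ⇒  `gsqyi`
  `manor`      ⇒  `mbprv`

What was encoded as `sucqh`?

In grove: g→g is +0, r→s is +1, o→q is +2, v→y is +3 — the shift increases by 1 each position. Letter i (0-indexed) is shifted by i+0, so successive shifts are 0, 1, 2, ….
Undoing it on sucqh: s−0=s, u−1=t, c−2=a, q−3=n, h−4=d.

stand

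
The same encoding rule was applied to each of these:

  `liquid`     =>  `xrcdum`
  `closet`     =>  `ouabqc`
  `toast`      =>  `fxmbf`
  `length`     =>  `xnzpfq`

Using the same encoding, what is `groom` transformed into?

saaxy

Shifts by position in liquid: pos 0: l→x (+12), pos 1: i→r (+9), pos 2: q→c (+12), pos 3: u→d (+9) — repeating every 2. It's a Vigenère-style cipher with numeric key [12,9]: position i shifts by key[i mod 2].
Applying it to groom: g+12=s, r+9=a, o+12=a, o+9=x, m+12=y.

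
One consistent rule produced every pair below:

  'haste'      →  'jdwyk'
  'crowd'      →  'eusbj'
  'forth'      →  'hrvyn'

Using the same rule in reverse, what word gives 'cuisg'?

In haste: h→j is +2, a→d is +3, s→w is +4, t→y is +5 — the shift increases by 1 each position. The shift increases by 1 at each position, starting from +2: 2, 3, 4, ….
Undoing it on cuisg: c−2=a, u−3=r, i−4=e, s−5=n, g−6=a.

arena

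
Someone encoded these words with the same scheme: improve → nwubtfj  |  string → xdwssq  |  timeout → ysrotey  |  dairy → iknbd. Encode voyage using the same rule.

The shifts repeat in a cycle of length 2: positions 0,1,… shift by +5, +10, then the pattern repeats.
On voyage: v+5=a, o+10=y, y+5=d, a+10=k, g+5=l, e+10=o.

aydklo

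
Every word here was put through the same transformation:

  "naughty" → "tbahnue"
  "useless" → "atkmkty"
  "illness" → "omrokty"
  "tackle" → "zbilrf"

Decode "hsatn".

brush

Shifts by position in naughty: pos 0: n→t (+6), pos 1: a→b (+1), pos 2: u→a (+6), pos 3: g→h (+1) — repeating every 2. A repeating key of period 2 is used — shifts +6, +1 over and over.
Reversing it on hsatn: h−6=b, s−1=r, a−6=u, t−1=s, n−6=h.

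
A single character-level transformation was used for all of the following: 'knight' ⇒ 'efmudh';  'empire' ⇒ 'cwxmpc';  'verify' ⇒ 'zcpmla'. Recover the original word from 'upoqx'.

k(10)→e(4) and n(13)→f(5) fit y≡9x+18 (mod 26); the inverse of 9 mod 26 is 3. This is an affine cipher: with a=0,…,z=25, each position x becomes (9x+18) mod 26.
Reversing it on upoqx: u(20)→3·(20−18)≡6=g; p(15)→3·(15−18)≡17=r; o(14)→3·(14−18)≡14=o; q(16)→3·(16−18)≡20=u; x(23)→3·(23−18)≡15=p (all mod 26).

group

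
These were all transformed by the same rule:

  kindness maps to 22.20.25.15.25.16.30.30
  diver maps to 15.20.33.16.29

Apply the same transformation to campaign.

k is letter #11 and maps to 22: an offset of 11. Each letter is replaced by its alphabet position (a=1..z=26) + 11.
Applying it to campaign: c=3→14, a=1→12, m=13→24, p=16→27, a=1→12, i=9→20, g=7→18, n=14→25.

14.12.24.27.12.20.18.25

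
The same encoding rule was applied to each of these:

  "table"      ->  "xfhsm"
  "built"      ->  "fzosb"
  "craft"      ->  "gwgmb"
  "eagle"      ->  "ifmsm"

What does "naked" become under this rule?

The shift increases by 1 at each position, starting from +4: 4, 5, 6, ….
For naked: n+4=r, a+5=f, k+6=q, e+7=l, d+8=l.

rfqll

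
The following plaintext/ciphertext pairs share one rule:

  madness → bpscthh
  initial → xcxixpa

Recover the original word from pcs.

and

Each letter is shifted forward by 15 in the alphabet (a Caesar shift of +15).
Reversing it on pcs: p−15=a, c−15=n, s−15=d.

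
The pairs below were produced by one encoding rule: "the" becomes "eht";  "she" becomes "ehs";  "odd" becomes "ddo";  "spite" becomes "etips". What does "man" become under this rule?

The word is simply reversed.
Applying it to man: reverse → nam.

nam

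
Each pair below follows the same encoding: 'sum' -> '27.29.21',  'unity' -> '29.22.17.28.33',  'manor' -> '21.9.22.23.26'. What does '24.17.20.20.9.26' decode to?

The number is (letter's place in the alphabet, a=1) + 8.
Reversing it on 24.17.20.20.9.26: 24→(24−8)÷1=16=p, 17→(17−8)÷1=9=i, 20→(20−8)÷1=12=l, 20→(20−8)÷1=12=l, 9→(9−8)÷1=1=a, 26→(26−8)÷1=18=r.

pillar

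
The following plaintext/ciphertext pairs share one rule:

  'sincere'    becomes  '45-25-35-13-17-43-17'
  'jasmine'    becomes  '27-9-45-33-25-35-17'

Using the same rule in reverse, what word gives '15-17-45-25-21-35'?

design

Each letter becomes 2×(its alphabet position, a=1..z=26) + 7.
Undoing it on 15-17-45-25-21-35: 15→(15−7)÷2=4=d, 17→(17−7)÷2=5=e, 45→(45−7)÷2=19=s, 25→(25−7)÷2=9=i, 21→(21−7)÷2=7=g, 35→(35−7)÷2=14=n.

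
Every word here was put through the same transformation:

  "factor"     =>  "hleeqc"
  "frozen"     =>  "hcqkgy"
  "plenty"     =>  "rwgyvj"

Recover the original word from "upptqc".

The shifts repeat in a cycle of length 2: positions 0,1,… shift by +2, +11, then the pattern repeats.
Decoding upptqc: u−2=s, p−11=e, p−2=n, t−11=i, q−2=o, c−11=r.

senior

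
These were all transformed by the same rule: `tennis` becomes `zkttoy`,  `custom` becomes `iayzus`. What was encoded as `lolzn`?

fifth

Every letter moves 6 places later in the alphabet, wrapping around z→a.
Decoding lolzn: l−6=f, o−6=i, l−6=f, z−6=t, n−6=h.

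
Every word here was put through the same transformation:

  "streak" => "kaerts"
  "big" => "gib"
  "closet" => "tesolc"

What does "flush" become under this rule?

The output letters match the input read backwards: streak reversed is kaerts. The word is simply reversed.
For flush: reverse → hsulf.

hsulf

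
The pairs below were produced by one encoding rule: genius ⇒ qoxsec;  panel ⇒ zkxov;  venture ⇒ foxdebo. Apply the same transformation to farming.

pkbwsxq

Compare letters: g→q is +10, e→o is +10, n→x is +10 — a constant shift. This is a Caesar cipher with shift 10.
On farming: f+10=p, a+10=k, r+10=b, m+10=w, i+10=s, n+10=x, g+10=q.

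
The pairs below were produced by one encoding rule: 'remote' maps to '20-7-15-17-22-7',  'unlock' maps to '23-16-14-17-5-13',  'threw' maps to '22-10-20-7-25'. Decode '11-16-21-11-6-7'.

inside

r is letter #18 and maps to 20: an offset of 2. The number is (letter's place in the alphabet, a=1) + 2.
Decoding 11-16-21-11-6-7: 11→(11−2)÷1=9=i, 16→(16−2)÷1=14=n, 21→(21−2)÷1=19=s, 11→(11−2)÷1=9=i, 6→(6−2)÷1=4=d, 7→(7−2)÷1=5=e.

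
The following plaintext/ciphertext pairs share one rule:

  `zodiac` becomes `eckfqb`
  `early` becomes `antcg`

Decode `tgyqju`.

The output letters match the input read backwards, each shifted +2: zodiac reversed is caidoz. Two steps: reverse the string, then apply a Caesar shift of +2.
Undoing it on tgyqju: shift back: t−2=r, g−2=e, y−2=w, q−2=o, j−2=h, u−2=s → rewohs; then reverse → shower.

shower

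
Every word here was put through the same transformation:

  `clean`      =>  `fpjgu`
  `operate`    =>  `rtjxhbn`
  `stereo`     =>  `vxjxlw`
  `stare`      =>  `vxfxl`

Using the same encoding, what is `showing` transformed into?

vltcpvp

The shift increases by 1 at each position, starting from +3: 3, 4, 5, ….
For showing: s+3=v, h+4=l, o+5=t, w+6=c, i+7=p, n+8=v, g+9=p.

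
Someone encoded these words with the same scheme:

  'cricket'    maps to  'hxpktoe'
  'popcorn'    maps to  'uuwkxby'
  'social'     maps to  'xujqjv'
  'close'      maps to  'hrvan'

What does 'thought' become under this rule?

In cricket: c→h is +5, r→x is +6, i→p is +7, c→k is +8 — the shift increases by 1 each position. Letter i (0-indexed) is shifted by i+5, so successive shifts are 5, 6, 7, ….
On thought: t+5=y, h+6=n, o+7=v, u+8=c, g+9=p, h+10=r, t+11=e.

ynvcpre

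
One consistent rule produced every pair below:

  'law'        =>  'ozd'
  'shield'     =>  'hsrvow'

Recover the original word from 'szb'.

hay

Each letter is replaced by its mirror in the alphabet: a↔z, b↔y, c↔x, and so on (the Atbash cipher).
Undoing it on szb: s↔h, z↔a, b↔y.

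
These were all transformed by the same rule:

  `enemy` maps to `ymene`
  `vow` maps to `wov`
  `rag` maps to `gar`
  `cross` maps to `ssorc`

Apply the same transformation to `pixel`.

The output letters match the input read backwards: enemy reversed is ymene. It's just the letters in reverse order.
On pixel: reverse → lexip.

lexip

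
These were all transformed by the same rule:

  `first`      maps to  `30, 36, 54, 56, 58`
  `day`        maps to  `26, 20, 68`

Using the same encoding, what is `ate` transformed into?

f(#6)→30 and i(#9)→36: differences scale by 2, so n = 2·pos + 18. The formula is n = 2×(alphabet index, a=1) + 18.
Applying it to ate: a=1→20, t=20→58, e=5→28.

20, 58, 28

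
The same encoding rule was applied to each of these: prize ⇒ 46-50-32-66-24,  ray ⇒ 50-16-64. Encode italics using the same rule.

32-54-16-38-32-20-52

p(#16)→46 and r(#18)→50: differences scale by 2, so n = 2·pos + 14. With a=1..z=26, the number is 2·pos + 14.
On italics: i=9→32, t=20→54, a=1→16, l=12→38, i=9→32, c=3→20, s=19→52.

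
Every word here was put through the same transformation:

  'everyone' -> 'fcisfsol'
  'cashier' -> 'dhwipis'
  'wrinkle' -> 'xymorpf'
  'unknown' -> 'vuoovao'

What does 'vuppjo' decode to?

Shifts by position in everyone: pos 0: e→f (+1), pos 1: v→c (+7), pos 2: e→i (+4), pos 3: r→s (+1), pos 4: y→f (+7), pos 5: o→s (+4) — repeating every 3. The shifts repeat in a cycle of length 3: positions 0,1,… shift by +1, +7, +4, then the pattern repeats.
Reversing it on vuppjo: v−1=u, u−7=n, p−4=l, p−1=o, j−7=c, o−4=k.

unlock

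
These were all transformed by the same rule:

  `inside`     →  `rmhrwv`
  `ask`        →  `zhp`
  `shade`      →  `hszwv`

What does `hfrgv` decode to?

Each pair mirrors across the alphabet (i↔r, n↔m, s↔h): positions sum to 25. Each letter is replaced by its mirror in the alphabet: a↔z, b↔y, c↔x, and so on (the Atbash cipher).
Decoding hfrgv: h↔s, f↔u, r↔i, g↔t, v↔e.

suite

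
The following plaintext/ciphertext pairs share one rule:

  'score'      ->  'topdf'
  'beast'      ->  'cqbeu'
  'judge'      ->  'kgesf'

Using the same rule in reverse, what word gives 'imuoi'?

hatch

Shifts by position in score: pos 0: s→t (+1), pos 1: c→o (+12), pos 2: o→p (+1), pos 3: r→d (+12) — repeating every 2. It's a Vigenère-style cipher with numeric key [1,12]: position i shifts by key[i mod 2].
Decoding imuoi: i−1=h, m−12=a, u−1=t, o−12=c, i−1=h.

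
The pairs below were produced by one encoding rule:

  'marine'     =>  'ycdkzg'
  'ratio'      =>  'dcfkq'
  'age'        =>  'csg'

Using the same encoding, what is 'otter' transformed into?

The shift depends on letter class: consonant m→y is +12, but vowel a→c is +2. The rule splits by letter class: vowels +2, consonants +12.
For otter: o(vowel)+2=q, t(cons)+12=f, t(cons)+12=f, e(vowel)+2=g, r(cons)+12=d.

qffgd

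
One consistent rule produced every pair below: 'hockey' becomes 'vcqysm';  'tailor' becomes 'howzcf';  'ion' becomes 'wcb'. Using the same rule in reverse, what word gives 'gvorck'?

shadow

Compare letters: h→v is +14, o→c is +14, c→q is +14 — a constant shift. It's a constant shift of +14 (ROT14).
Decoding gvorck: g−14=s, v−14=h, o−14=a, r−14=d, c−14=o, k−14=w.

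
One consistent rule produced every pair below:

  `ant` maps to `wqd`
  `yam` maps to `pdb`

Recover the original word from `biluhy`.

verify

Two steps: reverse the string, then apply a Caesar shift of +3.
Reversing it on biluhy: shift back: b−3=y, i−3=f, l−3=i, u−3=r, h−3=e, y−3=v → yfirev; then reverse → verify.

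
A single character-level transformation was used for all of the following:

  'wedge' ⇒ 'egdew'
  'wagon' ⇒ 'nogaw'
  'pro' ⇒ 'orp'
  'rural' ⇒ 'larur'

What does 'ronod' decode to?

The word is simply reversed.
Decoding ronod: then reverse → donor.

donor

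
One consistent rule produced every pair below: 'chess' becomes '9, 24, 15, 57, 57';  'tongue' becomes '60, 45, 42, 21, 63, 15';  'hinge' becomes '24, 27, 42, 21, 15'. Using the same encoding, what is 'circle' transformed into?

9, 27, 54, 9, 36, 15

c(#3)→9 and h(#8)→24: differences scale by 3, so n = 3·pos + 0. With a=1..z=26, the number is 3·pos.
On circle: c=3→9, i=9→27, r=18→54, c=3→9, l=12→36, e=5→15.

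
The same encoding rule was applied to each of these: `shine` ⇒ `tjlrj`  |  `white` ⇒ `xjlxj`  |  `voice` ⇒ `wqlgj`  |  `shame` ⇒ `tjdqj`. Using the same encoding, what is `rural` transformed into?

In shine: s→t is +1, h→j is +2, i→l is +3, n→r is +4 — the shift increases by 1 each position. Each letter shifts forward by (position + 1), i.e. 1, 2, 3, … — the shift grows by one for each successive letter.
On rural: r+1=s, u+2=w, r+3=u, a+4=e, l+5=q.

swueq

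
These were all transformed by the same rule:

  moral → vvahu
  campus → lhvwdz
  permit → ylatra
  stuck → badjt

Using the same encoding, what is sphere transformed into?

Shifts by position in moral: pos 0: m→v (+9), pos 1: o→v (+7), pos 2: r→a (+9), pos 3: a→h (+7) — repeating every 2. The shifts repeat in a cycle of length 2: positions 0,1,… shift by +9, +7, then the pattern repeats.
For sphere: s+9=b, p+7=w, h+9=q, e+7=l, r+9=a, e+7=l.

bwqlal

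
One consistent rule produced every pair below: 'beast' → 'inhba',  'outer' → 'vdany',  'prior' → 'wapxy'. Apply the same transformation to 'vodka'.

Shifts by position in beast: pos 0: b→i (+7), pos 1: e→n (+9), pos 2: a→h (+7), pos 3: s→b (+9) — repeating every 2. A repeating key of period 2 is used — shifts +7, +9 over and over.
Applying it to vodka: v+7=c, o+9=x, d+7=k, k+9=t, a+7=h.

cxkth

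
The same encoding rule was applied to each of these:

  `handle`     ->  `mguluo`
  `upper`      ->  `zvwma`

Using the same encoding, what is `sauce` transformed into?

xgbkn

In handle: h→m is +5, a→g is +6, n→u is +7, d→l is +8 — the shift increases by 1 each position. Each letter shifts forward by (position + 5), i.e. 5, 6, 7, … — the shift grows by one for each successive letter.
On sauce: s+5=x, a+6=g, u+7=b, c+8=k, e+9=n.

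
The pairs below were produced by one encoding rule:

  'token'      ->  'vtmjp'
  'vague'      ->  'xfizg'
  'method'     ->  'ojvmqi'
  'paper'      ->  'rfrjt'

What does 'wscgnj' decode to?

Shifts by position in token: pos 0: t→v (+2), pos 1: o→t (+5), pos 2: k→m (+2), pos 3: e→j (+5) — repeating every 2. It's a Vigenère-style cipher with numeric key [2,5]: position i shifts by key[i mod 2].
Decoding wscgnj: w−2=u, s−5=n, c−2=a, g−5=b, n−2=l, j−5=e.

unable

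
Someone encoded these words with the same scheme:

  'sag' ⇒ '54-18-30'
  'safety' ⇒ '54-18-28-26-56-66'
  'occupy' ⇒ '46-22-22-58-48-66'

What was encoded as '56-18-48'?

s(#19)→54 and a(#1)→18: differences scale by 2, so n = 2·pos + 16. The formula is n = 2×(alphabet index, a=1) + 16.
Decoding 56-18-48: 56→(56−16)÷2=20=t, 18→(18−16)÷2=1=a, 48→(48−16)÷2=16=p.

tap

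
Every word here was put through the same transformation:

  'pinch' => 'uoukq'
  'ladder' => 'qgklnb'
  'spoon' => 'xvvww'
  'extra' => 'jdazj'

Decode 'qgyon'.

In pinch: p→u is +5, i→o is +6, n→u is +7, c→k is +8 — the shift increases by 1 each position. The shift increases by 1 at each position, starting from +5: 5, 6, 7, ….
Decoding qgyon: q−5=l, g−6=a, y−7=r, o−8=g, n−9=e.

large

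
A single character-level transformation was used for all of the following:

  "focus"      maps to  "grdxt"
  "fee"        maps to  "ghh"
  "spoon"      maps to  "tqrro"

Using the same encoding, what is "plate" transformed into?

qmduh

The shift depends on letter class: consonant f→g is +1, but vowel o→r is +3. Two shifts are in play — +3 for a/e/i/o/u, +1 for every other letter.
On plate: p(cons)+1=q, l(cons)+1=m, a(vowel)+3=d, t(cons)+1=u, e(vowel)+3=h.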